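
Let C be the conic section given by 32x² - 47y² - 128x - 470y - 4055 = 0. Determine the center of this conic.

Rearranging, 32(x² - 4x) -47(y² + 10y) = 4055.
Complete the square: 32(x - 2)² -47(y + 5)² = 4055 + 128 - 1175 = 3008
Dividing both sides by 3008: (x - 2)²/94 - (y + 5)²/64 = 1
Hyperbola with center (2, -5).

(2, -5)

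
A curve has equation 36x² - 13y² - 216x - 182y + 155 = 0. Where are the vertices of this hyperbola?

(3, -13) and (3, -1)

Collect terms: 36(x² - 6x) -13(y² + 14y) = -155
Complete the square in x and y: 36(x - 3)² -13(y + 7)² = -155 + 324 - 637 = -468
Divide through by -468 to get (y + 7)²/36 - (x - 3)²/13 = 1.
Hyperbola, center (3, -7), transverse axis vertical; a² = 36, b² = 13.
a = 6. Vertices at (h, k ± a).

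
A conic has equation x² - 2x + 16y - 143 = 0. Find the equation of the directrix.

y = 13

Only x is squared. Complete the square in x: (x - 1)² = -16(y - 9).
Vertex (1, 9); 4p = -16 so p = -4. Opens down.
Directrix is the horizontal line y = k − p = 9 − (-4) = 13.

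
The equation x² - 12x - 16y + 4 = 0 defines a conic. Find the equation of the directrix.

y = -6

Only x is squared. Complete the square in x: (x - 6)² = 16(y + 2).
Vertex (6, -2); 4p = 16 so p = 4. Opens up.
Directrix is the horizontal line y = k − p = -2 − (4) = -6.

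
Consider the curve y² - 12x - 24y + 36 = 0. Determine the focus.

Only y is squared. Complete the square in y: (y - 12)² = 12(x + 9).
Vertex (-9, 12); 4p = 12 so p = 3. Opens right.
Focus is p units from the vertex along the axis: (h + p, k).

(-6, 12)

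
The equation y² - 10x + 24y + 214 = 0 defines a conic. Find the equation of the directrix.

Only y is squared. Complete the square in y: (y + 12)² = 10(x - 7).
Vertex (7, -12); 4p = 10 so p = 5/2. Opens right.
Directrix is the vertical line x = h − p = 7 − (5/2) = 9/2.

x = 9/2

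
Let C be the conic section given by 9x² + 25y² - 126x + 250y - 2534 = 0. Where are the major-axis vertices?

Group the x- and y-terms: 9(x² - 14x) + 25(y² + 10y) = 2534
9(x - 7)² + 25(y + 5)² = 2534 + 441 + 625 = 3600
Dividing both sides by 3600: (x - 7)²/400 + (y + 5)²/144 = 1
Ellipse, center (7, -5), major axis horizontal; a² = 400, b² = 144.
a = 20. Vertices at (h ± a, k).

(-13, -5) and (27, -5)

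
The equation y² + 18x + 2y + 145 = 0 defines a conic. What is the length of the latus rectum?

18

Only y is squared. Complete the square in y: (y + 1)² = -18(x + 8).
Vertex (-8, -1); 4p = -18 so p = -9/2. Opens left.
Latus rectum length = |4p| = 18.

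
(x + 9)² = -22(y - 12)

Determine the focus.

(-9, 13/2)

Vertex (-9, 12); 4p = -22 so p = -11/2. Opens down.
Focus is p units from the vertex along the axis: (h, k + p).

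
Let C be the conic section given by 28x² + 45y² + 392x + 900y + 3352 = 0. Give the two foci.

Rearranging, 28(x² + 14x) + 45(y² + 20y) = -3352.
28(x + 7)² + 45(y + 10)² = -3352 + 1372 + 4500 = 2520
Divide through by 2520 to get (x + 7)²/90 + (y + 10)²/56 = 1.
Ellipse, center (-7, -10), major axis horizontal; a² = 90, b² = 56.
c² = a² - b² = 90 - 56 = 34, so c = √34.
Foci lie on the horizontal axis through the center: (h ± c, k).

(-7 - √34, -10) and (-7 + √34, -10)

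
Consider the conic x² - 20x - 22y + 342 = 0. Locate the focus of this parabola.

(10, 33/2)

Only x is squared. Complete the square in x: (x - 10)² = 22(y - 11).
Vertex (10, 11); 4p = 22 so p = 11/2. Opens up.
Focus is p units from the vertex along the axis: (h, k + p).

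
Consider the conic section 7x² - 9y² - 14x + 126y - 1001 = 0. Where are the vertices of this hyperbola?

(-8, 7) and (10, 7)

Group: 7(x² - 2x) -9(y² - 14y) = 1001
7(x - 1)² -9(y - 7)² = 1001 + 7 - 441 = 567
Divide by 567: (x - 1)²/81 - (y - 7)²/63 = 1
Hyperbola, center (1, 7), transverse axis horizontal; a² = 81, b² = 63.
a = 9. Vertices at (h ± a, k).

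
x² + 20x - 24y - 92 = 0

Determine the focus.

(-10, -2)

Only x is squared. Complete the square in x: (x + 10)² = 24(y + 8).
Vertex (-10, -8); 4p = 24 so p = 6. Opens up.
Focus is p units from the vertex along the axis: (h, k + p).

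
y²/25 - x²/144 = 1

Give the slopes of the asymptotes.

Center (0, 0). The positive term is the y-term, so the transverse axis is vertical; a² = 25, b² = 144.
For a vertical hyperbola the asymptotes have slope ±a/b.
Here that is ±5/12.

5/12 and -5/12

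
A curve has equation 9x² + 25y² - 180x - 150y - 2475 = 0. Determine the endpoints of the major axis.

(-10, 3) and (30, 3)

9(x² - 20x) + 25(y² - 6y) = 2475
Complete the square: 9(x - 10)² + 25(y - 3)² = 2475 + 900 + 225 = 3600
Dividing both sides by 3600: (x - 10)²/400 + (y - 3)²/144 = 1
Ellipse, center (10, 3), major axis horizontal; a² = 400, b² = 144.
a = 20. Vertices at (h ± a, k).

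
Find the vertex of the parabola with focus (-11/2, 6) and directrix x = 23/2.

The vertex is the midpoint between the focus and the directrix along the axis of symmetry.
Axis is horizontal (directrix is vertical). Vertex x-coordinate = (-11/2 + 23/2)/2 = 3; y-coordinate = 6.

(3, 6)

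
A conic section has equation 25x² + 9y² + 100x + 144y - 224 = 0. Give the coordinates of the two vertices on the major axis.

Rearranging, 25(x² + 4x) + 9(y² + 16y) = 224.
25(x + 2)² + 9(y + 8)² = 224 + 100 + 576 = 900
Divide through by 900 to get (x + 2)²/36 + (y + 8)²/100 = 1.
Ellipse, center (-2, -8), major axis vertical; a² = 100, b² = 36.
a = 10. Vertices at (h, k ± a).

(-2, -18) and (-2, 2)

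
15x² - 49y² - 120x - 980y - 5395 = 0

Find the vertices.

(-3, -10) and (11, -10)

Group: 15(x² - 8x) -49(y² + 20y) = 5395
Complete the square: 15(x - 4)² -49(y + 10)² = 5395 + 240 - 4900 = 735
Dividing both sides by 735: (x - 4)²/49 - (y + 10)²/15 = 1
Hyperbola, center (4, -10), transverse axis horizontal; a² = 49, b² = 15.
a = 7. Vertices at (h ± a, k).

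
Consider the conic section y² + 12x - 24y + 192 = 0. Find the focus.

(-7, 12)

Only y is squared. Complete the square in y: (y - 12)² = -12(x + 4).
Vertex (-4, 12); 4p = -12 so p = -3. Opens left.
Focus is p units from the vertex along the axis: (h + p, k).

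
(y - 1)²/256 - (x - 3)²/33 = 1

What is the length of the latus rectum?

Center (3, 1). The positive term is the y-term, so the transverse axis is vertical; a² = 256, b² = 33.
Latus rectum length = 2b²/a = 2·33/16 = 33/8.

33/8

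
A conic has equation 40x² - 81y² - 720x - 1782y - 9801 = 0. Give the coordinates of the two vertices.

Collect terms: 40(x² - 18x) -81(y² + 22y) = 9801
Complete the square: 40(x - 9)² -81(y + 11)² = 9801 + 3240 - 9801 = 3240
Divide through by 3240 to get (x - 9)²/81 - (y + 11)²/40 = 1.
Hyperbola, center (9, -11), transverse axis horizontal; a² = 81, b² = 40.
a = 9. Vertices at (h ± a, k).

(0, -11) and (18, -11)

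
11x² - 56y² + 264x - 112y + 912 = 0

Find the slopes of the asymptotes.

Rearranging, 11(x² + 24x) -56(y² + 2y) = -912.
Completing the square gives 11(x + 12)² -56(y + 1)² = -912 + 1584 - 56 = 616.
Dividing both sides by 616: (x + 12)²/56 - (y + 1)²/11 = 1
Hyperbola, center (-12, -1), transverse axis horizontal; a² = 56, b² = 11.
For a horizontal hyperbola the asymptotes have slope ±b/a.
Here that is ±√11/2√14 = ±√154/28.

√154/28 and -√154/28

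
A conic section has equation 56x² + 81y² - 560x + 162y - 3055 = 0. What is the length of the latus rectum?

112/9

Group: 56(x² - 10x) + 81(y² + 2y) = 3055
56(x - 5)² + 81(y + 1)² = 3055 + 1400 + 81 = 4536
Divide by 4536: (x - 5)²/81 + (y + 1)²/56 = 1
Ellipse, center (5, -1), major axis horizontal; a² = 81, b² = 56.
Latus rectum length = 2b²/a = 2·56/9 = 112/9.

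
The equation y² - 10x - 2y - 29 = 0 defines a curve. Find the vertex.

(-3, 1)

Only y is squared. Complete the square in y: (y - 1)² = 10(x + 3).
Vertex (-3, 1); 4p = 10 so p = 5/2. Opens right.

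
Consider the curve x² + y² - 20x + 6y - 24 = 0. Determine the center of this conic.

(10, -3)

Group: (x² - 20x) + (y² + 6y) = 24
(x - 10)² + (y + 3)² = 24 + 100 + 9 = 133
So (x - 10)² + (y + 3)² = 133.
Circle centered at (10, -3) with r² = 133.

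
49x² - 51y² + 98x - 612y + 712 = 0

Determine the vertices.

(-1, -13) and (-1, 1)

Collect terms: 49(x² + 2x) -51(y² + 12y) = -712
49(x + 1)² -51(y + 6)² = -712 + 49 - 1836 = -2499
Divide through by -2499 to get (y + 6)²/49 - (x + 1)²/51 = 1.
Hyperbola, center (-1, -6), transverse axis vertical; a² = 49, b² = 51.
a = 7. Vertices at (h, k ± a).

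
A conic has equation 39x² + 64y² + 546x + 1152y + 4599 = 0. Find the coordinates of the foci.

Rearranging, 39(x² + 14x) + 64(y² + 18y) = -4599.
Complete the square: 39(x + 7)² + 64(y + 9)² = -4599 + 1911 + 5184 = 2496
Dividing both sides by 2496: (x + 7)²/64 + (y + 9)²/39 = 1
Ellipse, center (-7, -9), major axis horizontal; a² = 64, b² = 39.
c² = a² - b² = 64 - 39 = 25, so c = 5.
Foci lie on the horizontal axis through the center: (h ± c, k).

(-12, -9) and (-2, -9)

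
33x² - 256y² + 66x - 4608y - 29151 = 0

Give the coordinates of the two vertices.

(-17, -9) and (15, -9)

Group: 33(x² + 2x) -256(y² + 18y) = 29151
Complete the square in x and y: 33(x + 1)² -256(y + 9)² = 29151 + 33 - 20736 = 8448
Divide through by 8448 to get (x + 1)²/256 - (y + 9)²/33 = 1.
Hyperbola, center (-1, -9), transverse axis horizontal; a² = 256, b² = 33.
a = 16. Vertices at (h ± a, k).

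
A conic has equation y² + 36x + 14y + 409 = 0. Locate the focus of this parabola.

(-19, -7)

Only y is squared. Complete the square in y: (y + 7)² = -36(x + 10).
Vertex (-10, -7); 4p = -36 so p = -9. Opens left.
Focus is p units from the vertex along the axis: (h + p, k).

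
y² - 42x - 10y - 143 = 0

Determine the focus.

Only y is squared. Complete the square in y: (y - 5)² = 42(x + 4).
Vertex (-4, 5); 4p = 42 so p = 21/2. Opens right.
Focus is p units from the vertex along the axis: (h + p, k).

(13/2, 5)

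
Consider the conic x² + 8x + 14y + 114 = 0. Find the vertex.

Only x is squared. Complete the square in x: (x + 4)² = -14(y + 7).
Vertex (-4, -7); 4p = -14 so p = -7/2. Opens down.

(-4, -7)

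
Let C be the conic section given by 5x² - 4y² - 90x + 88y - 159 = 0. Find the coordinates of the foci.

Group the x- and y-terms: 5(x² - 18x) -4(y² - 22y) = 159
Complete the square: 5(x - 9)² -4(y - 11)² = 159 + 405 - 484 = 80
Divide through by 80 to get (x - 9)²/16 - (y - 11)²/20 = 1.
Hyperbola, center (9, 11), transverse axis horizontal; a² = 16, b² = 20.
c² = a² + b² = 16 + 20 = 36, so c = 6.
Foci lie on the horizontal axis through the center: (h ± c, k).

(3, 11) and (15, 11)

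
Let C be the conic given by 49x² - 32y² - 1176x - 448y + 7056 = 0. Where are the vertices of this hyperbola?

Group the x- and y-terms: 49(x² - 24x) -32(y² + 14y) = -7056
Completing the square gives 49(x - 12)² -32(y + 7)² = -7056 + 7056 - 1568 = -1568.
Divide by -1568: (y + 7)²/49 - (x - 12)²/32 = 1
Hyperbola, center (12, -7), transverse axis vertical; a² = 49, b² = 32.
a = 7. Vertices at (h, k ± a).

(12, -14) and (12, 0)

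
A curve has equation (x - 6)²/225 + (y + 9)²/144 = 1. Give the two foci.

Center (6, -9). The larger denominator 225 sits under the x-term, so the major axis is horizontal; a² = 225, b² = 144.
c² = a² - b² = 225 - 144 = 81, so c = 9.
Foci lie on the horizontal axis through the center: (h ± c, k).

(-3, -9) and (15, -9)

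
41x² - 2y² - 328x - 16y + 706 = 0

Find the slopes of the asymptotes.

√82/2 and -√82/2

Group: 41(x² - 8x) -2(y² + 8y) = -706
Completing the square gives 41(x - 4)² -2(y + 4)² = -706 + 656 - 32 = -82.
Divide by -82: (y + 4)²/41 - (x - 4)²/2 = 1
Hyperbola, center (4, -4), transverse axis vertical; a² = 41, b² = 2.
For a vertical hyperbola the asymptotes have slope ±a/b.
Here that is ±√41/√2 = ±√82/2.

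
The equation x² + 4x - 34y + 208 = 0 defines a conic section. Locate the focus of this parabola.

(-2, 29/2)

Only x is squared. Complete the square in x: (x + 2)² = 34(y - 6).
Vertex (-2, 6); 4p = 34 so p = 17/2. Opens up.
Focus is p units from the vertex along the axis: (h, k + p).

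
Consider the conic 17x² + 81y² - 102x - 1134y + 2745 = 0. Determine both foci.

17(x² - 6x) + 81(y² - 14y) = -2745
Complete the square in x and y: 17(x - 3)² + 81(y - 7)² = -2745 + 153 + 3969 = 1377
Dividing both sides by 1377: (x - 3)²/81 + (y - 7)²/17 = 1
Ellipse, center (3, 7), major axis horizontal; a² = 81, b² = 17.
c² = a² - b² = 81 - 17 = 64, so c = 8.
Foci lie on the horizontal axis through the center: (h ± c, k).

(-5, 7) and (11, 7)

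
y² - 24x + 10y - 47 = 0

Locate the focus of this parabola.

Only y is squared. Complete the square in y: (y + 5)² = 24(x + 3).
Vertex (-3, -5); 4p = 24 so p = 6. Opens right.
Focus is p units from the vertex along the axis: (h + p, k).

(3, -5)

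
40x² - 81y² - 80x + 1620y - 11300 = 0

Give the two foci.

(-10, 10) and (12, 10)

Rearranging, 40(x² - 2x) -81(y² - 20y) = 11300.
Completing the square gives 40(x - 1)² -81(y - 10)² = 11300 + 40 - 8100 = 3240.
Divide through by 3240 to get (x - 1)²/81 - (y - 10)²/40 = 1.
Hyperbola, center (1, 10), transverse axis horizontal; a² = 81, b² = 40.
c² = a² + b² = 81 + 40 = 121, so c = 11.
Foci lie on the horizontal axis through the center: (h ± c, k).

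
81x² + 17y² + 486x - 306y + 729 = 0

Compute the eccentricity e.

Rearranging, 81(x² + 6x) + 17(y² - 18y) = -729.
Complete the square in x and y: 81(x + 3)² + 17(y - 9)² = -729 + 729 + 1377 = 1377
Dividing both sides by 1377: (x + 3)²/17 + (y - 9)²/81 = 1
Ellipse, center (-3, 9), major axis vertical; a² = 81, b² = 17.
c² = a² - b² = 64, so c = 8.
e = c/a = 8/9.

e = 8/9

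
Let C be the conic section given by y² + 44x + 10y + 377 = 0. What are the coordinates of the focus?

(-19, -5)

Only y is squared. Complete the square in y: (y + 5)² = -44(x + 8).
Vertex (-8, -5); 4p = -44 so p = -11. Opens left.
Focus is p units from the vertex along the axis: (h + p, k).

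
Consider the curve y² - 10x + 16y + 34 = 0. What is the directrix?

Only y is squared. Complete the square in y: (y + 8)² = 10(x + 3).
Vertex (-3, -8); 4p = 10 so p = 5/2. Opens right.
Directrix is the vertical line x = h − p = -3 − (5/2) = -11/2.

x = -11/2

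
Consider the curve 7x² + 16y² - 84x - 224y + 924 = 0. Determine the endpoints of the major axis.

(2, 7) and (10, 7)

Group: 7(x² - 12x) + 16(y² - 14y) = -924
Complete the square in x and y: 7(x - 6)² + 16(y - 7)² = -924 + 252 + 784 = 112
Divide by 112: (x - 6)²/16 + (y - 7)²/7 = 1
Ellipse, center (6, 7), major axis horizontal; a² = 16, b² = 7.
a = 4. Vertices at (h ± a, k).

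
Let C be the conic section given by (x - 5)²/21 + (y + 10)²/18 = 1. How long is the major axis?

Center (5, -10). The larger denominator 21 sits under the x-term, so the major axis is horizontal; a² = 21, b² = 18.
a² = 21 so a = √21; the major axis has length 2a = 2√21.

2√21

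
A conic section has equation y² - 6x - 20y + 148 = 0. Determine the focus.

(19/2, 10)

Only y is squared. Complete the square in y: (y - 10)² = 6(x - 8).
Vertex (8, 10); 4p = 6 so p = 3/2. Opens right.
Focus is p units from the vertex along the axis: (h + p, k).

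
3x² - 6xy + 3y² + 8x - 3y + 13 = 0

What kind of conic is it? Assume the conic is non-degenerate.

parabola

A = 3, B = -6, C = 3.
Discriminant B² − 4AC = (-6)² − 4·3·3 = 0.
B² − 4AC = 0 ⇒ parabola.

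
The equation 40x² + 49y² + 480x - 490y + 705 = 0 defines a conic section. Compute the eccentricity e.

Rearranging, 40(x² + 12x) + 49(y² - 10y) = -705.
40(x + 6)² + 49(y - 5)² = -705 + 1440 + 1225 = 1960
Divide by 1960: (x + 6)²/49 + (y - 5)²/40 = 1
Ellipse, center (-6, 5), major axis horizontal; a² = 49, b² = 40.
c² = a² - b² = 9, so c = 3.
e = c/a = 3/7.

e = 3/7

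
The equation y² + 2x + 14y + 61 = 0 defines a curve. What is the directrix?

x = -11/2

Only y is squared. Complete the square in y: (y + 7)² = -2(x + 6).
Vertex (-6, -7); 4p = -2 so p = -1/2. Opens left.
Directrix is the vertical line x = h − p = -6 − (-1/2) = -11/2.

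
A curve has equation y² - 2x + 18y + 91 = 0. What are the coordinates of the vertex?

(5, -9)

Only y is squared. Complete the square in y: (y + 9)² = 2(x - 5).
Vertex (5, -9); 4p = 2 so p = 1/2. Opens right.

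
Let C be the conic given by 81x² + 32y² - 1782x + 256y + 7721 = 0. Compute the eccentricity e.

e = 7/9

Group the x- and y-terms: 81(x² - 22x) + 32(y² + 8y) = -7721
Complete the square in x and y: 81(x - 11)² + 32(y + 4)² = -7721 + 9801 + 512 = 2592
Divide by 2592: (x - 11)²/32 + (y + 4)²/81 = 1
Ellipse, center (11, -4), major axis vertical; a² = 81, b² = 32.
c² = a² - b² = 49, so c = 7.
e = c/a = 7/9.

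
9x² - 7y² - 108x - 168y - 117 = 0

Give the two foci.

9(x² - 12x) -7(y² + 24y) = 117
9(x - 6)² -7(y + 12)² = 117 + 324 - 1008 = -567
Divide through by -567 to get (y + 12)²/81 - (x - 6)²/63 = 1.
Hyperbola, center (6, -12), transverse axis vertical; a² = 81, b² = 63.
c² = a² + b² = 81 + 63 = 144, so c = 12.
Foci lie on the vertical axis through the center: (h, k ± c).

(6, -24) and (6, 0)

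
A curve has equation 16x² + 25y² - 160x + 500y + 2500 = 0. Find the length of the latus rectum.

32/5

Rearranging, 16(x² - 10x) + 25(y² + 20y) = -2500.
Complete the square: 16(x - 5)² + 25(y + 10)² = -2500 + 400 + 2500 = 400
Dividing both sides by 400: (x - 5)²/25 + (y + 10)²/16 = 1
Ellipse, center (5, -10), major axis horizontal; a² = 25, b² = 16.
Latus rectum length = 2b²/a = 2·16/5 = 32/5.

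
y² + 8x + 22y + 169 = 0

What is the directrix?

x = -4

Only y is squared. Complete the square in y: (y + 11)² = -8(x + 6).
Vertex (-6, -11); 4p = -8 so p = -2. Opens left.
Directrix is the vertical line x = h − p = -6 − (-2) = -4.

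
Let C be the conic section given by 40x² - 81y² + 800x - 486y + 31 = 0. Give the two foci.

(-21, -3) and (1, -3)

Rearranging, 40(x² + 20x) -81(y² + 6y) = -31.
Complete the square: 40(x + 10)² -81(y + 3)² = -31 + 4000 - 729 = 3240
Divide through by 3240 to get (x + 10)²/81 - (y + 3)²/40 = 1.
Hyperbola, center (-10, -3), transverse axis horizontal; a² = 81, b² = 40.
c² = a² + b² = 81 + 40 = 121, so c = 11.
Foci lie on the horizontal axis through the center: (h ± c, k).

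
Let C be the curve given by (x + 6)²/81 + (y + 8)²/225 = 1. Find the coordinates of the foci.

(-6, -20) and (-6, 4)

Center (-6, -8). The larger denominator 225 sits under the y-term, so the major axis is vertical; a² = 225, b² = 81.
c² = a² - b² = 225 - 81 = 144, so c = 12.
Foci lie on the vertical axis through the center: (h, k ± c).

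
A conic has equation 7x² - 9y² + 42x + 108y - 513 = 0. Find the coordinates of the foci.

Rearranging, 7(x² + 6x) -9(y² - 12y) = 513.
7(x + 3)² -9(y - 6)² = 513 + 63 - 324 = 252
Divide through by 252 to get (x + 3)²/36 - (y - 6)²/28 = 1.
Hyperbola, center (-3, 6), transverse axis horizontal; a² = 36, b² = 28.
c² = a² + b² = 36 + 28 = 64, so c = 8.
Foci lie on the horizontal axis through the center: (h ± c, k).

(-11, 6) and (5, 6)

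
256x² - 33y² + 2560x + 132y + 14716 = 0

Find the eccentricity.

Collect terms: 256(x² + 10x) -33(y² - 4y) = -14716
Complete the square in x and y: 256(x + 5)² -33(y - 2)² = -14716 + 6400 - 132 = -8448
Dividing both sides by -8448: (y - 2)²/256 - (x + 5)²/33 = 1
Hyperbola, center (-5, 2), transverse axis vertical; a² = 256, b² = 33.
c² = a² + b² = 289, so c = 17.
e = c/a = 17/16.

e = 17/16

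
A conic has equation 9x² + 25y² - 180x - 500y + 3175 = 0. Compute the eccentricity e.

e = 4/5

Rearranging, 9(x² - 20x) + 25(y² - 20y) = -3175.
9(x - 10)² + 25(y - 10)² = -3175 + 900 + 2500 = 225
Divide through by 225 to get (x - 10)²/25 + (y - 10)²/9 = 1.
Ellipse, center (10, 10), major axis horizontal; a² = 25, b² = 9.
c² = a² - b² = 16, so c = 4.
e = c/a = 4/5.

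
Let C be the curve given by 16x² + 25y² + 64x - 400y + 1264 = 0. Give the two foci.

(-5, 8) and (1, 8)

16(x² + 4x) + 25(y² - 16y) = -1264
Completing the square gives 16(x + 2)² + 25(y - 8)² = -1264 + 64 + 1600 = 400.
Dividing both sides by 400: (x + 2)²/25 + (y - 8)²/16 = 1
Ellipse, center (-2, 8), major axis horizontal; a² = 25, b² = 16.
c² = a² - b² = 25 - 16 = 9, so c = 3.
Foci lie on the horizontal axis through the center: (h ± c, k).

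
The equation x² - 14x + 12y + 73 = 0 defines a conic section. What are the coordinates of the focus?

Only x is squared. Complete the square in x: (x - 7)² = -12(y + 2).
Vertex (7, -2); 4p = -12 so p = -3. Opens down.
Focus is p units from the vertex along the axis: (h, k + p).

(7, -5)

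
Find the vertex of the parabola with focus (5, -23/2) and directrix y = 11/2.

(5, -3)

The vertex is the midpoint between the focus and the directrix along the axis of symmetry.
Axis is vertical (directrix is horizontal). Vertex y-coordinate = (-23/2 + 11/2)/2 = -3; x-coordinate = 5.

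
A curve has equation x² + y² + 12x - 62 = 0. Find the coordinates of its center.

(-6, 0)

(x² + 12x) + 1y² = 62
Complete the square: (x + 6)² + y² = 62 + 36 + 0 = 98
So (x + 6)² + y² = 98.
Circle centered at (-6, 0) with r² = 98.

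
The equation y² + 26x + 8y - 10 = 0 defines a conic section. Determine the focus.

(-11/2, -4)

Only y is squared. Complete the square in y: (y + 4)² = -26(x - 1).
Vertex (1, -4); 4p = -26 so p = -13/2. Opens left.
Focus is p units from the vertex along the axis: (h + p, k).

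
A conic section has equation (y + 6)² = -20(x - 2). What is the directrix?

x = 7

Vertex (2, -6); 4p = -20 so p = -5. Opens left.
Directrix is the vertical line x = h − p = 2 − (-5) = 7.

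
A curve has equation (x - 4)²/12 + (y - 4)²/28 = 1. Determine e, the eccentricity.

Center (4, 4). The larger denominator 28 sits under the y-term, so the major axis is vertical; a² = 28, b² = 12.
c² = a² - b² = 16, so c = 4.
e = c/a = 4/2√7 = 2√7/7.

e = 2√7/7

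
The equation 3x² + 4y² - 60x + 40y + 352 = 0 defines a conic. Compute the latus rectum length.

6

Collect terms: 3(x² - 20x) + 4(y² + 10y) = -352
Completing the square gives 3(x - 10)² + 4(y + 5)² = -352 + 300 + 100 = 48.
Divide by 48: (x - 10)²/16 + (y + 5)²/12 = 1
Ellipse, center (10, -5), major axis horizontal; a² = 16, b² = 12.
Latus rectum length = 2b²/a = 2·12/4 = 6.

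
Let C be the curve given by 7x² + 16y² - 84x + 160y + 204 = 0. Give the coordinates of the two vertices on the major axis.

Rearranging, 7(x² - 12x) + 16(y² + 10y) = -204.
Completing the square gives 7(x - 6)² + 16(y + 5)² = -204 + 252 + 400 = 448.
Dividing both sides by 448: (x - 6)²/64 + (y + 5)²/28 = 1
Ellipse, center (6, -5), major axis horizontal; a² = 64, b² = 28.
a = 8. Vertices at (h ± a, k).

(-2, -5) and (14, -5)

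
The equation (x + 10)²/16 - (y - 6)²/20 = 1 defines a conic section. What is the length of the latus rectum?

Center (-10, 6). The positive term is the x-term, so the transverse axis is horizontal; a² = 16, b² = 20.
Latus rectum length = 2b²/a = 2·20/4 = 10.

10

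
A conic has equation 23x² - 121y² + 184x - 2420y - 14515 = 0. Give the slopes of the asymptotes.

Rearranging, 23(x² + 8x) -121(y² + 20y) = 14515.
Completing the square gives 23(x + 4)² -121(y + 10)² = 14515 + 368 - 12100 = 2783.
Dividing both sides by 2783: (x + 4)²/121 - (y + 10)²/23 = 1
Hyperbola, center (-4, -10), transverse axis horizontal; a² = 121, b² = 23.
For a horizontal hyperbola the asymptotes have slope ±b/a.
Here that is ±√23/11.

√23/11 and -√23/11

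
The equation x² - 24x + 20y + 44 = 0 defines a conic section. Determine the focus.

(12, 0)

Only x is squared. Complete the square in x: (x - 12)² = -20(y - 5).
Vertex (12, 5); 4p = -20 so p = -5. Opens down.
Focus is p units from the vertex along the axis: (h, k + p).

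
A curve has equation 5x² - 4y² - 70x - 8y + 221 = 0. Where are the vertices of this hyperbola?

(5, -1) and (9, -1)

Group: 5(x² - 14x) -4(y² + 2y) = -221
Completing the square gives 5(x - 7)² -4(y + 1)² = -221 + 245 - 4 = 20.
Divide by 20: (x - 7)²/4 - (y + 1)²/5 = 1
Hyperbola, center (7, -1), transverse axis horizontal; a² = 4, b² = 5.
a = 2. Vertices at (h ± a, k).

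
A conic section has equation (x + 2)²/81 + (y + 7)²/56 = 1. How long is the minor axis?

Center (-2, -7). The larger denominator 81 sits under the x-term, so the major axis is horizontal; a² = 81, b² = 56.
b² = 56 so b = 2√14; the minor axis has length 2b = 4√14.

4√14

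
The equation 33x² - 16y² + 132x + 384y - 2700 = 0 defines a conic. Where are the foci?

33(x² + 4x) -16(y² - 24y) = 2700
Completing the square gives 33(x + 2)² -16(y - 12)² = 2700 + 132 - 2304 = 528.
Divide by 528: (x + 2)²/16 - (y - 12)²/33 = 1
Hyperbola, center (-2, 12), transverse axis horizontal; a² = 16, b² = 33.
c² = a² + b² = 16 + 33 = 49, so c = 7.
Foci lie on the horizontal axis through the center: (h ± c, k).

(-9, 12) and (5, 12)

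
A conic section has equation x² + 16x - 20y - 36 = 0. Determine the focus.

(-8, 0)

Only x is squared. Complete the square in x: (x + 8)² = 20(y + 5).
Vertex (-8, -5); 4p = 20 so p = 5. Opens up.
Focus is p units from the vertex along the axis: (h, k + p).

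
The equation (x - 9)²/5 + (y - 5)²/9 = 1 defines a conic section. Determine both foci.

(9, 3) and (9, 7)

Center (9, 5). The larger denominator 9 sits under the y-term, so the major axis is vertical; a² = 9, b² = 5.
c² = a² - b² = 9 - 5 = 4, so c = 2.
Foci lie on the vertical axis through the center: (h, k ± c).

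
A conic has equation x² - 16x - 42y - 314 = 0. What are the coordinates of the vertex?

(8, -9)

Only x is squared. Complete the square in x: (x - 8)² = 42(y + 9).
Vertex (8, -9); 4p = 42 so p = 21/2. Opens up.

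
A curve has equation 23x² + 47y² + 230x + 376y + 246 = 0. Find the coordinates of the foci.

(-5 - 2√6, -4) and (-5 + 2√6, -4)

23(x² + 10x) + 47(y² + 8y) = -246
Complete the square in x and y: 23(x + 5)² + 47(y + 4)² = -246 + 575 + 752 = 1081
Divide by 1081: (x + 5)²/47 + (y + 4)²/23 = 1
Ellipse, center (-5, -4), major axis horizontal; a² = 47, b² = 23.
c² = a² - b² = 47 - 23 = 24, so c = 2√6.
Foci lie on the horizontal axis through the center: (h ± c, k).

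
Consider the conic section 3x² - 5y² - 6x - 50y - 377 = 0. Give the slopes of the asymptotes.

√15/5 and -√15/5

Rearranging, 3(x² - 2x) -5(y² + 10y) = 377.
3(x - 1)² -5(y + 5)² = 377 + 3 - 125 = 255
Dividing both sides by 255: (x - 1)²/85 - (y + 5)²/51 = 1
Hyperbola, center (1, -5), transverse axis horizontal; a² = 85, b² = 51.
For a horizontal hyperbola the asymptotes have slope ±b/a.
Here that is ±√51/√85 = ±√15/5.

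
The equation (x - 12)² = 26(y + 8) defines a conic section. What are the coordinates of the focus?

Vertex (12, -8); 4p = 26 so p = 13/2. Opens up.
Focus is p units from the vertex along the axis: (h, k + p).

(12, -3/2)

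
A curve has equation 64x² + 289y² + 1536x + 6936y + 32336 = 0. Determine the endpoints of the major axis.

64(x² + 24x) + 289(y² + 24y) = -32336
Complete the square: 64(x + 12)² + 289(y + 12)² = -32336 + 9216 + 41616 = 18496
Divide by 18496: (x + 12)²/289 + (y + 12)²/64 = 1
Ellipse, center (-12, -12), major axis horizontal; a² = 289, b² = 64.
a = 17. Vertices at (h ± a, k).

(-29, -12) and (5, -12)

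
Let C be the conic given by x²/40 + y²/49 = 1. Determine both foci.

Center (0, 0). The larger denominator 49 sits under the y-term, so the major axis is vertical; a² = 49, b² = 40.
c² = a² - b² = 49 - 40 = 9, so c = 3.
Foci lie on the vertical axis through the center: (h, k ± c).

(0, -3) and (0, 3)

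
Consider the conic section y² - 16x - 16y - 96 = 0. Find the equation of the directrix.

x = -14

Only y is squared. Complete the square in y: (y - 8)² = 16(x + 10).
Vertex (-10, 8); 4p = 16 so p = 4. Opens right.
Directrix is the vertical line x = h − p = -10 − (4) = -14.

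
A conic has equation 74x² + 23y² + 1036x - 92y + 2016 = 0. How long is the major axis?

Collect terms: 74(x² + 14x) + 23(y² - 4y) = -2016
74(x + 7)² + 23(y - 2)² = -2016 + 3626 + 92 = 1702
Divide through by 1702 to get (x + 7)²/23 + (y - 2)²/74 = 1.
Ellipse, center (-7, 2), major axis vertical; a² = 74, b² = 23.
a² = 74 so a = √74; the major axis has length 2a = 2√74.

2√74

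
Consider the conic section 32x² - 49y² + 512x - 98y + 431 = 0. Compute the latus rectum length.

Collect terms: 32(x² + 16x) -49(y² + 2y) = -431
32(x + 8)² -49(y + 1)² = -431 + 2048 - 49 = 1568
Divide through by 1568 to get (x + 8)²/49 - (y + 1)²/32 = 1.
Hyperbola, center (-8, -1), transverse axis horizontal; a² = 49, b² = 32.
Latus rectum length = 2b²/a = 2·32/7 = 64/7.

64/7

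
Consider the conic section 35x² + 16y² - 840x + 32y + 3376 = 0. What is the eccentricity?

Group: 35(x² - 24x) + 16(y² + 2y) = -3376
35(x - 12)² + 16(y + 1)² = -3376 + 5040 + 16 = 1680
Dividing both sides by 1680: (x - 12)²/48 + (y + 1)²/105 = 1
Ellipse, center (12, -1), major axis vertical; a² = 105, b² = 48.
c² = a² - b² = 57, so c = √57.
e = c/a = √57/√105 = √665/35.

e = √665/35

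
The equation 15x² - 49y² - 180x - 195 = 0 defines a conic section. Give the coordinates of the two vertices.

(-1, 0) and (13, 0)

Group the x- and y-terms: 15(x² - 12x) -49y² = 195
Completing the square gives 15(x - 6)² -49y² = 195 + 540 + 0 = 735.
Divide by 735: (x - 6)²/49 - y²/15 = 1
Hyperbola, center (6, 0), transverse axis horizontal; a² = 49, b² = 15.
a = 7. Vertices at (h ± a, k).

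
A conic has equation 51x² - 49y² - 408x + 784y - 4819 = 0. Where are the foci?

51(x² - 8x) -49(y² - 16y) = 4819
Complete the square: 51(x - 4)² -49(y - 8)² = 4819 + 816 - 3136 = 2499
Divide through by 2499 to get (x - 4)²/49 - (y - 8)²/51 = 1.
Hyperbola, center (4, 8), transverse axis horizontal; a² = 49, b² = 51.
c² = a² + b² = 49 + 51 = 100, so c = 10.
Foci lie on the horizontal axis through the center: (h ± c, k).

(-6, 8) and (14, 8)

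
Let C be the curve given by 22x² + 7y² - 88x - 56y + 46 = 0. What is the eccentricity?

e = √330/22

Group: 22(x² - 4x) + 7(y² - 8y) = -46
Completing the square gives 22(x - 2)² + 7(y - 4)² = -46 + 88 + 112 = 154.
Divide by 154: (x - 2)²/7 + (y - 4)²/22 = 1
Ellipse, center (2, 4), major axis vertical; a² = 22, b² = 7.
c² = a² - b² = 15, so c = √15.
e = c/a = √15/√22 = √330/22.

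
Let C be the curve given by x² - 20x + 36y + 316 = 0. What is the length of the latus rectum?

36

Only x is squared. Complete the square in x: (x - 10)² = -36(y + 6).
Vertex (10, -6); 4p = -36 so p = -9. Opens down.
Latus rectum length = |4p| = 36.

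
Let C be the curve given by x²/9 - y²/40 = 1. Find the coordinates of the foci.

Center (0, 0). The positive term is the x-term, so the transverse axis is horizontal; a² = 9, b² = 40.
c² = a² + b² = 9 + 40 = 49, so c = 7.
Foci lie on the horizontal axis through the center: (h ± c, k).

(-7, 0) and (7, 0)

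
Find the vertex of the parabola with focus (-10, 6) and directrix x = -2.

The vertex is the midpoint between the focus and the directrix along the axis of symmetry.
Axis is horizontal (directrix is vertical). Vertex x-coordinate = (-10 + (-2))/2 = -6; y-coordinate = 6.

(-6, 6)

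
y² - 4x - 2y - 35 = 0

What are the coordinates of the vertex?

(-9, 1)

Only y is squared. Complete the square in y: (y - 1)² = 4(x + 9).
Vertex (-9, 1); 4p = 4 so p = 1. Opens right.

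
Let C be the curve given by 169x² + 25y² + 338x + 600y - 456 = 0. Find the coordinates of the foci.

(-1, -24) and (-1, 0)

169(x² + 2x) + 25(y² + 24y) = 456
Completing the square gives 169(x + 1)² + 25(y + 12)² = 456 + 169 + 3600 = 4225.
Dividing both sides by 4225: (x + 1)²/25 + (y + 12)²/169 = 1
Ellipse, center (-1, -12), major axis vertical; a² = 169, b² = 25.
c² = a² - b² = 169 - 25 = 144, so c = 12.
Foci lie on the vertical axis through the center: (h, k ± c).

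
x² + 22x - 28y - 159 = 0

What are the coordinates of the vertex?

(-11, -10)

Only x is squared. Complete the square in x: (x + 11)² = 28(y + 10).
Vertex (-11, -10); 4p = 28 so p = 7. Opens up.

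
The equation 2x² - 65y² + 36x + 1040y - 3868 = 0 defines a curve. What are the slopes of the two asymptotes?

Group: 2(x² + 18x) -65(y² - 16y) = 3868
Complete the square: 2(x + 9)² -65(y - 8)² = 3868 + 162 - 4160 = -130
Divide through by -130 to get (y - 8)²/2 - (x + 9)²/65 = 1.
Hyperbola, center (-9, 8), transverse axis vertical; a² = 2, b² = 65.
For a vertical hyperbola the asymptotes have slope ±a/b.
Here that is ±√2/√65 = ±√130/65.

√130/65 and -√130/65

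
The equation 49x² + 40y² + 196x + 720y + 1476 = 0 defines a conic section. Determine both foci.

(-2, -12) and (-2, -6)

49(x² + 4x) + 40(y² + 18y) = -1476
Complete the square: 49(x + 2)² + 40(y + 9)² = -1476 + 196 + 3240 = 1960
Divide by 1960: (x + 2)²/40 + (y + 9)²/49 = 1
Ellipse, center (-2, -9), major axis vertical; a² = 49, b² = 40.
c² = a² - b² = 49 - 40 = 9, so c = 3.
Foci lie on the vertical axis through the center: (h, k ± c).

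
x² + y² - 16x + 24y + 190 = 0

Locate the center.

(8, -12)

Collect terms: (x² - 16x) + (y² + 24y) = -190
Complete the square in x and y: (x - 8)² + (y + 12)² = -190 + 64 + 144 = 18
So (x - 8)² + (y + 12)² = 18.
Circle centered at (8, -12) with r² = 18.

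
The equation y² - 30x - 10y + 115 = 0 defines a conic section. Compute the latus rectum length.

Only y is squared. Complete the square in y: (y - 5)² = 30(x - 3).
Vertex (3, 5); 4p = 30 so p = 15/2. Opens right.
Latus rectum length = |4p| = 30.

30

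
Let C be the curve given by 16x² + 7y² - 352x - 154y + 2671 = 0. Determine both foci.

Group the x- and y-terms: 16(x² - 22x) + 7(y² - 22y) = -2671
16(x - 11)² + 7(y - 11)² = -2671 + 1936 + 847 = 112
Divide by 112: (x - 11)²/7 + (y - 11)²/16 = 1
Ellipse, center (11, 11), major axis vertical; a² = 16, b² = 7.
c² = a² - b² = 16 - 7 = 9, so c = 3.
Foci lie on the vertical axis through the center: (h, k ± c).

(11, 8) and (11, 14)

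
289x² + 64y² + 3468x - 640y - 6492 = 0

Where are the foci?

Group the x- and y-terms: 289(x² + 12x) + 64(y² - 10y) = 6492
Completing the square gives 289(x + 6)² + 64(y - 5)² = 6492 + 10404 + 1600 = 18496.
Dividing both sides by 18496: (x + 6)²/64 + (y - 5)²/289 = 1
Ellipse, center (-6, 5), major axis vertical; a² = 289, b² = 64.
c² = a² - b² = 289 - 64 = 225, so c = 15.
Foci lie on the vertical axis through the center: (h, k ± c).

(-6, -10) and (-6, 20)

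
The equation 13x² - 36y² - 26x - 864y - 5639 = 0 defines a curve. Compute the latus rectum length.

13/3

Rearranging, 13(x² - 2x) -36(y² + 24y) = 5639.
Completing the square gives 13(x - 1)² -36(y + 12)² = 5639 + 13 - 5184 = 468.
Dividing both sides by 468: (x - 1)²/36 - (y + 12)²/13 = 1
Hyperbola, center (1, -12), transverse axis horizontal; a² = 36, b² = 13.
Latus rectum length = 2b²/a = 2·13/6 = 13/3.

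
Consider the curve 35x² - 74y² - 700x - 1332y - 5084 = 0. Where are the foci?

(10 - √109, -9) and (10 + √109, -9)

35(x² - 20x) -74(y² + 18y) = 5084
Complete the square in x and y: 35(x - 10)² -74(y + 9)² = 5084 + 3500 - 5994 = 2590
Divide by 2590: (x - 10)²/74 - (y + 9)²/35 = 1
Hyperbola, center (10, -9), transverse axis horizontal; a² = 74, b² = 35.
c² = a² + b² = 74 + 35 = 109, so c = √109.
Foci lie on the horizontal axis through the center: (h ± c, k).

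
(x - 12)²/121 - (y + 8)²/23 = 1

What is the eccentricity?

e = 12/11

Center (12, -8). The positive term is the x-term, so the transverse axis is horizontal; a² = 121, b² = 23.
c² = a² + b² = 144, so c = 12.
e = c/a = 12/11.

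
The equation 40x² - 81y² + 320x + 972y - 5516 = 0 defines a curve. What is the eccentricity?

e = 11/9

Group the x- and y-terms: 40(x² + 8x) -81(y² - 12y) = 5516
Complete the square in x and y: 40(x + 4)² -81(y - 6)² = 5516 + 640 - 2916 = 3240
Divide by 3240: (x + 4)²/81 - (y - 6)²/40 = 1
Hyperbola, center (-4, 6), transverse axis horizontal; a² = 81, b² = 40.
c² = a² + b² = 121, so c = 11.
e = c/a = 11/9.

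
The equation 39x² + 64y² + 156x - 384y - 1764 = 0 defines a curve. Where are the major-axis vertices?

(-10, 3) and (6, 3)

39(x² + 4x) + 64(y² - 6y) = 1764
Complete the square: 39(x + 2)² + 64(y - 3)² = 1764 + 156 + 576 = 2496
Dividing both sides by 2496: (x + 2)²/64 + (y - 3)²/39 = 1
Ellipse, center (-2, 3), major axis horizontal; a² = 64, b² = 39.
a = 8. Vertices at (h ± a, k).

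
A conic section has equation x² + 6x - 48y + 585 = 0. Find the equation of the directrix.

Only x is squared. Complete the square in x: (x + 3)² = 48(y - 12).
Vertex (-3, 12); 4p = 48 so p = 12. Opens up.
Directrix is the horizontal line y = k − p = 12 − (12) = 0.

y = 0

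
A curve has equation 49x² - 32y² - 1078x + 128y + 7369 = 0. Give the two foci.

49(x² - 22x) -32(y² - 4y) = -7369
49(x - 11)² -32(y - 2)² = -7369 + 5929 - 128 = -1568
Divide through by -1568 to get (y - 2)²/49 - (x - 11)²/32 = 1.
Hyperbola, center (11, 2), transverse axis vertical; a² = 49, b² = 32.
c² = a² + b² = 49 + 32 = 81, so c = 9.
Foci lie on the vertical axis through the center: (h, k ± c).

(11, -7) and (11, 11)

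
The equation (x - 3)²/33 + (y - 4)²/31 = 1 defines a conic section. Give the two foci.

Center (3, 4). The larger denominator 33 sits under the x-term, so the major axis is horizontal; a² = 33, b² = 31.
c² = a² - b² = 33 - 31 = 2, so c = √2.
Foci lie on the horizontal axis through the center: (h ± c, k).

(3 - √2, 4) and (3 + √2, 4)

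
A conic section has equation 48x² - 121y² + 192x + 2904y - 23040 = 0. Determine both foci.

Collect terms: 48(x² + 4x) -121(y² - 24y) = 23040
Complete the square: 48(x + 2)² -121(y - 12)² = 23040 + 192 - 17424 = 5808
Divide by 5808: (x + 2)²/121 - (y - 12)²/48 = 1
Hyperbola, center (-2, 12), transverse axis horizontal; a² = 121, b² = 48.
c² = a² + b² = 121 + 48 = 169, so c = 13.
Foci lie on the horizontal axis through the center: (h ± c, k).

(-15, 12) and (11, 12)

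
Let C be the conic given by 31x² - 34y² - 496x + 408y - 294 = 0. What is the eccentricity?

Group: 31(x² - 16x) -34(y² - 12y) = 294
Complete the square in x and y: 31(x - 8)² -34(y - 6)² = 294 + 1984 - 1224 = 1054
Dividing both sides by 1054: (x - 8)²/34 - (y - 6)²/31 = 1
Hyperbola, center (8, 6), transverse axis horizontal; a² = 34, b² = 31.
c² = a² + b² = 65, so c = √65.
e = c/a = √65/√34 = √2210/34.

e = √2210/34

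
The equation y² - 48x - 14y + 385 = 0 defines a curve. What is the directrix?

Only y is squared. Complete the square in y: (y - 7)² = 48(x - 7).
Vertex (7, 7); 4p = 48 so p = 12. Opens right.
Directrix is the vertical line x = h − p = 7 − (12) = -5.

x = -5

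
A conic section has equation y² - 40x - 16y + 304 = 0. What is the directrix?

x = -4

Only y is squared. Complete the square in y: (y - 8)² = 40(x - 6).
Vertex (6, 8); 4p = 40 so p = 10. Opens right.
Directrix is the vertical line x = h − p = 6 − (10) = -4.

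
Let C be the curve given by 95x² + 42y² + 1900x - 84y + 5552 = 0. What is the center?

(-10, 1)

Collect terms: 95(x² + 20x) + 42(y² - 2y) = -5552
95(x + 10)² + 42(y - 1)² = -5552 + 9500 + 42 = 3990
Dividing both sides by 3990: (x + 10)²/42 + (y - 1)²/95 = 1
Ellipse with center (-10, 1).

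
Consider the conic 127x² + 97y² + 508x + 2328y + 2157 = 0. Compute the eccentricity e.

e = √3810/127

Rearranging, 127(x² + 4x) + 97(y² + 24y) = -2157.
127(x + 2)² + 97(y + 12)² = -2157 + 508 + 13968 = 12319
Dividing both sides by 12319: (x + 2)²/97 + (y + 12)²/127 = 1
Ellipse, center (-2, -12), major axis vertical; a² = 127, b² = 97.
c² = a² - b² = 30, so c = √30.
e = c/a = √30/√127 = √3810/127.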